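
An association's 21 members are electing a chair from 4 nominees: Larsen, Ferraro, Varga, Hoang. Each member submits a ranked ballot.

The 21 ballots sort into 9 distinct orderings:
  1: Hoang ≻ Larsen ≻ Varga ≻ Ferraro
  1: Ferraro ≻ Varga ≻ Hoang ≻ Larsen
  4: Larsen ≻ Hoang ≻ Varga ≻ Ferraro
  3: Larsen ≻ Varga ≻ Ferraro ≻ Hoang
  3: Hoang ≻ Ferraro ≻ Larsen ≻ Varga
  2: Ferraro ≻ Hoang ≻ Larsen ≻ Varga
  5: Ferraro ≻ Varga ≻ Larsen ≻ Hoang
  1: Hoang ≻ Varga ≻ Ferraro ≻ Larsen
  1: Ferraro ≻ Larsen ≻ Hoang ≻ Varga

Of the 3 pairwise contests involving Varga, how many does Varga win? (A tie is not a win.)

Varga against each rival (21 voters):
Varga vs Larsen: Varga is ranked higher on 1+5+1 = 7 ballots, Larsen on 14. Larsen wins 14–7.
Varga–Ferraro: Ferraro 12–9.
Varga vs Hoang: Varga is ranked higher on 1+3+5 = 9 ballots, Hoang on 12. Hoang wins 12–9.
Varga beats no one; loses to Larsen, Ferraro, Hoang — 0 pairwise wins.

0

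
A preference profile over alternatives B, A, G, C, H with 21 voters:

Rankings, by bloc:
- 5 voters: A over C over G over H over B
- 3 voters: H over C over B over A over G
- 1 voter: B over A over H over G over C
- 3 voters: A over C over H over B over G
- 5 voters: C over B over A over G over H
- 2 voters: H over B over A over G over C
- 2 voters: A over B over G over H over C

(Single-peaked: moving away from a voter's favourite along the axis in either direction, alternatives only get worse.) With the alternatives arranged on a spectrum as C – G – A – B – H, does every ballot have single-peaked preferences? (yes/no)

Axis positions: C=1, G=2, A=3, B=4, H=5.
Bloc 1: ranking walks positions 3-1-2-5-4; C is ranked above G even though G lies between C and the peak A on the axis — preferences dip and rise again. Not single-peaked.
Bloc 2: ranking walks positions 5-1-4-3-2; C is ranked above B even though B lies between C and the peak H on the axis — preferences dip and rise again. Not single-peaked.
Bloc 3 (peak B at position 4): ranking walks positions 4-3-5-2-1, expanding outward from the peak — single-peaked.
Bloc 4: ranking walks positions 3-1-5-4-2; C is ranked above G even though G lies between C and the peak A on the axis — preferences dip and rise again. Not single-peaked.
Bloc 5: ranking walks positions 1-4-3-2-5; B is ranked above G even though G lies between B and the peak C on the axis — preferences dip and rise again. Not single-peaked.
Bloc 6 (peak H at position 5): ranking walks positions 5-4-3-2-1, expanding outward from the peak — single-peaked.
Bloc 7 (peak A at position 3): ranking walks positions 3-4-2-5-1, expanding outward from the peak — single-peaked.
Bloc 1 violates single-peakedness, so the profile is not single-peaked on this axis.

no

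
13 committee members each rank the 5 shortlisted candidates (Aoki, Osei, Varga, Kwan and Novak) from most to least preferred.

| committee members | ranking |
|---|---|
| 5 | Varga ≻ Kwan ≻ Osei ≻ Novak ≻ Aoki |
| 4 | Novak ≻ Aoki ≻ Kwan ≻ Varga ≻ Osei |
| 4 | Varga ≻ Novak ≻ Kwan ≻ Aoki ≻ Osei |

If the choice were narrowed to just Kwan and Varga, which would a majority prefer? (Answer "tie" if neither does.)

Varga

Ballots ranking Kwan above Varga: 4.
Ballots ranking Varga above Kwan: 13 − 4 = 9.
Varga wins the head-to-head 9–4.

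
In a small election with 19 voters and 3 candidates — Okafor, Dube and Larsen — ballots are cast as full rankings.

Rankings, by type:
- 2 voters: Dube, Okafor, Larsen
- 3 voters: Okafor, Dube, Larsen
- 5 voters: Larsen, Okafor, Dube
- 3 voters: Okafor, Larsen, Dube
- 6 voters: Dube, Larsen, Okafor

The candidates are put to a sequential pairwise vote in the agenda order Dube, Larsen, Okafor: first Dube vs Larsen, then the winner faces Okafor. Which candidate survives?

Round 1: Dube vs Larsen — 11–8, Dube advances.
Round 2: Dube vs Okafor — 8–11, Okafor advances.
The agenda winner is Okafor.

Okafor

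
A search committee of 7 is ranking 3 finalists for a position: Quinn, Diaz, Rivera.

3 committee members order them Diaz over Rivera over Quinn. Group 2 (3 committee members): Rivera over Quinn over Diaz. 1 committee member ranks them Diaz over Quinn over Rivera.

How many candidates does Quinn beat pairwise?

Quinn against each rival (7 committee members):
Quinn vs Diaz: 3 for Quinn, 4 for Diaz — Diaz by 4–3.
Quinn vs Rivera: Quinn is ranked higher on 1 ballot, Rivera on 6. Rivera wins 6–1.
Quinn beats no one; loses to Diaz, Rivera — 0 pairwise wins.

0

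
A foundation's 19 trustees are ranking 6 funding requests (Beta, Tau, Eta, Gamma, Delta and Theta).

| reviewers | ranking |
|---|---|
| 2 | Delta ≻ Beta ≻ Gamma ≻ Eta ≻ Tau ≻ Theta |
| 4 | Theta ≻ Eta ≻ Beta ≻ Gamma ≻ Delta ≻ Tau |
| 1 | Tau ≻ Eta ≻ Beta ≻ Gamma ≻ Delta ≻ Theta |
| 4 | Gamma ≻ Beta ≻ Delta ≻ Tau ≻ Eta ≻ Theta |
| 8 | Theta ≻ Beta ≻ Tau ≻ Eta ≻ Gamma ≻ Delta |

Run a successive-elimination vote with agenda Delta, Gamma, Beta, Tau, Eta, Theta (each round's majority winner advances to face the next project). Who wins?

Round 1: Delta vs Gamma — 2–17, Gamma advances.
Round 2: Gamma vs Beta — 4–15, Beta advances.
Round 3: Beta vs Tau — 18–1, Beta advances.
Round 4: Beta vs Eta — 14–5, Beta advances.
Round 5: Beta vs Theta — 7–12, Theta advances.
The agenda winner is Theta.

Theta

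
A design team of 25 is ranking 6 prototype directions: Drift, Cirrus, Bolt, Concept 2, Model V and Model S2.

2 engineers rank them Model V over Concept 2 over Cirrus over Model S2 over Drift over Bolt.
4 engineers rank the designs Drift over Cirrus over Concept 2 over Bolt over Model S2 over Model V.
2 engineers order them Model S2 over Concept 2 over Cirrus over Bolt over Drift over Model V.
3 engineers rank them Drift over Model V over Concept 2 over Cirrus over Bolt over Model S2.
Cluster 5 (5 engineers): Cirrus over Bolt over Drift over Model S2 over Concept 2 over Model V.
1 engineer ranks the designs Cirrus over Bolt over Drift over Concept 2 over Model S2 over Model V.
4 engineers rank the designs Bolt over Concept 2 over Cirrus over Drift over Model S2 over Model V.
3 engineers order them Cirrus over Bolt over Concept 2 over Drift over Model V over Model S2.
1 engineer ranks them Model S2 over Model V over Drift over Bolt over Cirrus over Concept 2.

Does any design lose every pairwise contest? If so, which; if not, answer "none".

Model V

Pairwise majorities:
Drift–Cirrus: Cirrus 17–8.
Drift vs Bolt: Drift is ranked higher on 2+4+3+1 = 10 ballots, Bolt on 15. Bolt wins 15–10.
Drift vs Concept 2: Drift wins 14–11.
Drift–Model V: Drift 22–3.
Drift vs Model S2: Drift wins 20–5.
Cirrus vs Bolt: Cirrus, 20–5.
Cirrus vs Concept 2: Cirrus is ranked higher on 4+5+1+3+1 = 14 ballots, Concept 2 on 11. Cirrus wins 14–11.
Cirrus vs Model V: Cirrus, 19–6.
Cirrus–Model S2: Cirrus 22–3.
Bolt vs Concept 2: Bolt wins 14–11.
Bolt vs Model V: Bolt preferred on 4+2+5+1+4+3 = 19 ballots; Bolt wins 19–6.
Bolt–Model S2: Bolt 20–5.
Concept 2–Model V: Concept 2 19–6.
Concept 2–Model S2: Concept 2 17–8.
Model V vs Model S2: Model S2 wins 17–8.
Model V loses to every other design — it is the Condorcet loser.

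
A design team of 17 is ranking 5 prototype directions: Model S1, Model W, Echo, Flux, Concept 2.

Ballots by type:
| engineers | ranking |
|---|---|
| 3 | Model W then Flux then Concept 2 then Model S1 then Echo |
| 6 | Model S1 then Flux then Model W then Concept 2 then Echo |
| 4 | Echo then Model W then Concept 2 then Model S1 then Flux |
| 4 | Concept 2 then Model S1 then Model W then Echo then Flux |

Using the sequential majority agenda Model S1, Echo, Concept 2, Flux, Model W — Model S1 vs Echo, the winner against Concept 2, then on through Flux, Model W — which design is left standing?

Round 1: Model S1 vs Echo — 13–4, Model S1 advances.
Round 2: Model S1 vs Concept 2 — 6–11, Concept 2 advances.
Round 3: Concept 2 vs Flux — 8–9, Flux advances.
Round 4: Flux vs Model W — 6–11, Model W advances.
Model W survives the agenda.

Model W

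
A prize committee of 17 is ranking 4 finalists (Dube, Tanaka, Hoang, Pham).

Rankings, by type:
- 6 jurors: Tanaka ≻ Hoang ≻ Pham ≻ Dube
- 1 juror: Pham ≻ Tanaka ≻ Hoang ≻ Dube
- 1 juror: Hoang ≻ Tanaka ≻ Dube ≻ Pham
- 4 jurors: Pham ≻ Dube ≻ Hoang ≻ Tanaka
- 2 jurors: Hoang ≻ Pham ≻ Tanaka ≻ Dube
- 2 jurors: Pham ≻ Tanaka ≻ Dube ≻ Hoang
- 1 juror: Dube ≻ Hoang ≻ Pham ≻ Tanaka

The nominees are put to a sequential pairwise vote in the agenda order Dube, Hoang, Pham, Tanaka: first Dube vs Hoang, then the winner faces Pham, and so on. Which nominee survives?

Tanaka

Round 1: Dube vs Hoang — 7–10, Hoang advances.
Round 2: Hoang vs Pham — 10–7, Hoang advances.
Round 3: Hoang vs Tanaka — 8–9, Tanaka advances.
The agenda winner is Tanaka.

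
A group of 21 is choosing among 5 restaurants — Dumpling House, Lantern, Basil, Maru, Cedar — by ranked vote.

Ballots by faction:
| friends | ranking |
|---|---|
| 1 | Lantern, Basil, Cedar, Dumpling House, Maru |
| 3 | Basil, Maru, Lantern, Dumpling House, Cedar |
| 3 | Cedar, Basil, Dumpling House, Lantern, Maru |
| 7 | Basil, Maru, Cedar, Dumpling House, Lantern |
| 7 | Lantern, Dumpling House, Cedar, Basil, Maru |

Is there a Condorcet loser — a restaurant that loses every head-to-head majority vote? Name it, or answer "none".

Pairwise majorities:
Dumpling House vs Lantern: 3+7 = 10 for Dumpling House, 11 for Lantern — Lantern by 11–10.
Dumpling House–Basil: Basil 14–7.
Dumpling House vs Maru: Dumpling House is ranked higher on 1+3+7 = 11 ballots, Maru on 10. Dumpling House wins 11–10.
Dumpling House vs Cedar: 10 to 11, Cedar.
Lantern vs Basil: 1+7 = 8 for Lantern, 13 for Basil — Basil by 13–8.
Lantern–Maru: Lantern 11–10.
Lantern vs Cedar: Lantern is ranked higher on 1+3+7 = 11 ballots, Cedar on 10. Lantern wins 11–10.
Basil vs Maru: 21 to 0, Basil.
Basil–Cedar: Basil 11–10.
Maru vs Cedar: Maru preferred on 3+7 = 10 ballots; Cedar wins 11–10.
Maru is beaten in every head-to-head and is the Condorcet loser.

Maru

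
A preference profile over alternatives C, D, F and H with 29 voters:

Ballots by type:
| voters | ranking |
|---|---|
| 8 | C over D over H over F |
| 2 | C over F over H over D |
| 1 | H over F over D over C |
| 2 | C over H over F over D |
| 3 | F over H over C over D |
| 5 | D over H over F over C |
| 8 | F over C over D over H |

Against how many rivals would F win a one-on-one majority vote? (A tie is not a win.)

2

F against each rival (29 voters):
F vs C: F, 17–12.
F vs D: 16 to 13, F.
F vs H: 13 to 16, H.
F beats C, D; loses to H — 2 pairwise wins.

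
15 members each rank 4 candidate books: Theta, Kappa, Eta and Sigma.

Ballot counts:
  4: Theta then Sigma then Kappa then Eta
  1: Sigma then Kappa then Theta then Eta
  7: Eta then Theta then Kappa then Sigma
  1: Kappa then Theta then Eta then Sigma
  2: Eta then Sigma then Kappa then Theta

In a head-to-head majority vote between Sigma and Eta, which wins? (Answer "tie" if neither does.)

Ballots ranking Sigma above Eta: 4 + 1 = 5.
Ballots ranking Eta above Sigma: 15 − 5 = 10.
Eta wins the head-to-head 10–5.

Eta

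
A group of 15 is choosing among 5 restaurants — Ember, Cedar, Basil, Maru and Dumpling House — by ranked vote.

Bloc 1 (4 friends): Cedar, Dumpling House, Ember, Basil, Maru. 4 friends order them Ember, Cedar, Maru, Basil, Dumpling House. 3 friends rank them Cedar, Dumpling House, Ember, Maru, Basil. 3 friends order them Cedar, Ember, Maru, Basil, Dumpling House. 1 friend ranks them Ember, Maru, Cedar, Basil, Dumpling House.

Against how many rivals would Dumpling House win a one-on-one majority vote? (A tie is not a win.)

Dumpling House against each rival (15 friends):
Dumpling House–Ember: Ember 8–7.
Dumpling House vs Cedar: 0 to 15, Cedar.
Dumpling House vs Basil: Dumpling House preferred on 4+3 = 7 ballots; Basil wins 8–7.
Dumpling House vs Maru: Maru wins 8–7.
Dumpling House beats no one; loses to Ember, Cedar, Basil, Maru — 0 pairwise wins.

0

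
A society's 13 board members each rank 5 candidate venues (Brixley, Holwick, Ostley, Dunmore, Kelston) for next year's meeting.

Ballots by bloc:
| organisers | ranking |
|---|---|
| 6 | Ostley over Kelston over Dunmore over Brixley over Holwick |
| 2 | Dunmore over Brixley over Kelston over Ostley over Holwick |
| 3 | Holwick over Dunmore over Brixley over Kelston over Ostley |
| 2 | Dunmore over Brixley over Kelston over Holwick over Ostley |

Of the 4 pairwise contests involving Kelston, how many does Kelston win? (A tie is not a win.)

Kelston against each rival (13 organisers):
Kelston vs Brixley: 6 to 7, Brixley.
Kelston vs Holwick: 10 to 3, Kelston.
Kelston vs Ostley: Kelston preferred on 2+3+2 = 7 ballots; Kelston wins 7–6.
Kelston vs Dunmore: Dunmore wins 7–6.
Kelston beats Holwick, Ostley; loses to Brixley, Dunmore — 2 pairwise wins.

2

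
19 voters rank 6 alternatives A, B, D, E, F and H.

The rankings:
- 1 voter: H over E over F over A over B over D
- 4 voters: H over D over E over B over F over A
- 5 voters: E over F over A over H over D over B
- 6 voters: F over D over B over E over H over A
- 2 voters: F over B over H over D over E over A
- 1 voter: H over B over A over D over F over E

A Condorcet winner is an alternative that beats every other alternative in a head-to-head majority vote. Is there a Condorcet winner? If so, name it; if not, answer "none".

none

Check each pair by majority over 19 ballots:
A vs B: A is ranked higher on 1+5 = 6 ballots, B on 13. B wins 13–6.
A vs D: 7 to 12, D.
A vs E: 1 to 18, E.
A vs F: A is ranked higher on 1 ballot, F on 18. F wins 18–1.
A vs H: 5 for A, 14 for H — H by 14–5.
B vs D: 4 to 15, D.
B vs E: B is ranked higher on 6+2+1 = 9 ballots, E on 10. E wins 10–9.
B vs F: B is ranked higher on 4+1 = 5 ballots, F on 14. F wins 14–5.
B vs H: 8 to 11, H.
D vs E: D preferred on 4+6+2+1 = 13 ballots; D wins 13–6.
D vs F: 4+1 = 5 for D, 14 for F — F by 14–5.
D vs H: D is ranked higher on 6 ballots, H on 13. H wins 13–6.
E vs F: E is ranked higher on 1+4+5 = 10 ballots, F on 9. E wins 10–9.
E vs H: 11 to 8, E.
F vs H: F preferred on 5+6+2 = 13 ballots; F wins 13–6.
Each alternative drops at least one matchup (A loses to B; B loses to D; D loses to F; E loses to D; F loses to E; H loses to E); the cycle D beats E beats F beats D rules out a Condorcet winner.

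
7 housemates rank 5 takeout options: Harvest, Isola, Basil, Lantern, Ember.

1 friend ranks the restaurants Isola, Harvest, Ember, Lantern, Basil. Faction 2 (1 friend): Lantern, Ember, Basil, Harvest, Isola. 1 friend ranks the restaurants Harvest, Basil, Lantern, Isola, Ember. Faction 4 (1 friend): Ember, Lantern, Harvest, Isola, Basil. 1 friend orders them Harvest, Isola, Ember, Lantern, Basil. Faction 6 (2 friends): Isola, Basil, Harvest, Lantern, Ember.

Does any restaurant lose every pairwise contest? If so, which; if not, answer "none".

Pairwise majorities:
Harvest vs Isola: Harvest preferred on 1+1+1+1 = 4 ballots; Harvest wins 4–3.
Harvest–Basil: Harvest 4–3.
Harvest vs Lantern: Harvest, 5–2.
Harvest–Ember: Harvest 5–2.
Isola vs Basil: Isola wins 5–2.
Isola–Lantern: Isola 4–3.
Isola vs Ember: Isola, 5–2.
Basil vs Lantern: 3 to 4, Lantern.
Basil vs Ember: Ember wins 4–3.
Lantern vs Ember: Lantern, 4–3.
Basil is beaten in every head-to-head and is the Condorcet loser.

Basil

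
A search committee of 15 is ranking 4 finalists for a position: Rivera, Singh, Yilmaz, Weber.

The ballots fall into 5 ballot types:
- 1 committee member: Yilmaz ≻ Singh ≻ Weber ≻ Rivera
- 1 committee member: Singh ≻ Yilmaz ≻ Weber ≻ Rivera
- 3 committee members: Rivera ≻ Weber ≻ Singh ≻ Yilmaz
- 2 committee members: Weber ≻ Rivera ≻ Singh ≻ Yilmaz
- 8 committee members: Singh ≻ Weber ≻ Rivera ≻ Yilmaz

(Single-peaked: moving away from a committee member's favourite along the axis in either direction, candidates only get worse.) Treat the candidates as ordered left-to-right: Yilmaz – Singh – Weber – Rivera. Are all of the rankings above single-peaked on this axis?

yes

Axis positions: Yilmaz=1, Singh=2, Weber=3, Rivera=4.
Ballot type 1 (peak Yilmaz at position 1): ranking walks positions 1-2-3-4, expanding outward from the peak — single-peaked.
Ballot type 2 (peak Singh at position 2): ranking walks positions 2-1-3-4, expanding outward from the peak — single-peaked.
Ballot type 3 (peak Rivera at position 4): ranking walks positions 4-3-2-1, expanding outward from the peak — single-peaked.
Ballot type 4 (peak Weber at position 3): ranking walks positions 3-4-2-1, expanding outward from the peak — single-peaked.
Ballot type 5 (peak Singh at position 2): ranking walks positions 2-3-4-1, expanding outward from the peak — single-peaked.
Every ranking is single-peaked on this axis.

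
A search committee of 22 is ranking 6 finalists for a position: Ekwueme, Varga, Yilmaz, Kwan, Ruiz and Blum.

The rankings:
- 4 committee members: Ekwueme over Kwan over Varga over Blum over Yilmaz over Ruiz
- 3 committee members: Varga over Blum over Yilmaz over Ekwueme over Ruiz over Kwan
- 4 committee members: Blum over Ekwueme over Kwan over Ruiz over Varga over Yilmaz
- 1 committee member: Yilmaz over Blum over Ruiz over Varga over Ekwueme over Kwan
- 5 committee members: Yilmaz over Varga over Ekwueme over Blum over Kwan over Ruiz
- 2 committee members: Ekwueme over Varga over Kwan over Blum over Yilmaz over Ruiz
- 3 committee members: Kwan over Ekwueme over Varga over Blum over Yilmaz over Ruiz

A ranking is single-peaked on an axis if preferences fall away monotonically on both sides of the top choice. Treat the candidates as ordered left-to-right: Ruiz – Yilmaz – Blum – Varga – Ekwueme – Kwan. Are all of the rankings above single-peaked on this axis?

Axis positions: Ruiz=1, Yilmaz=2, Blum=3, Varga=4, Ekwueme=5, Kwan=6.
Ballot type 1 (peak Ekwueme at position 5): ranking walks positions 5-6-4-3-2-1, expanding outward from the peak — single-peaked.
Ballot type 2 (peak Varga at position 4): ranking walks positions 4-3-2-5-1-6, expanding outward from the peak — single-peaked.
Ballot type 3: ranking walks positions 3-5-6-1-4-2; Ekwueme is ranked above Varga even though Varga lies between Ekwueme and the peak Blum on the axis — preferences dip and rise again. Not single-peaked.
Ballot type 4 (peak Yilmaz at position 2): ranking walks positions 2-3-1-4-5-6, expanding outward from the peak — single-peaked.
Ballot type 5: ranking walks positions 2-4-5-3-6-1; Varga is ranked above Blum even though Blum lies between Varga and the peak Yilmaz on the axis — preferences dip and rise again. Not single-peaked.
Ballot type 6 (peak Ekwueme at position 5): ranking walks positions 5-4-6-3-2-1, expanding outward from the peak — single-peaked.
Ballot type 7 (peak Kwan at position 6): ranking walks positions 6-5-4-3-2-1, expanding outward from the peak — single-peaked.
Ballot type 3 violates single-peakedness, so the profile is not single-peaked on this axis.

no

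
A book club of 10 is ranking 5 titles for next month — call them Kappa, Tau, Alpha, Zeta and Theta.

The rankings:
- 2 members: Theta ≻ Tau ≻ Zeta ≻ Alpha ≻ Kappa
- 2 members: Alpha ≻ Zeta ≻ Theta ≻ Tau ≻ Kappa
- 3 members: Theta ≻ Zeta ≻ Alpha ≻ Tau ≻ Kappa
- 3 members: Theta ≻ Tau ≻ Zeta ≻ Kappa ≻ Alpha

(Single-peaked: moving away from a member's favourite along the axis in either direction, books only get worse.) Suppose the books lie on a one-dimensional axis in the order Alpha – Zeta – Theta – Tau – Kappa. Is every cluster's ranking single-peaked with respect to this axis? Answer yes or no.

yes

Axis positions: Alpha=1, Zeta=2, Theta=3, Tau=4, Kappa=5.
Cluster 1 (peak Theta at position 3): ranking walks positions 3-4-2-1-5, expanding outward from the peak — single-peaked.
Cluster 2 (peak Alpha at position 1): ranking walks positions 1-2-3-4-5, expanding outward from the peak — single-peaked.
Cluster 3 (peak Theta at position 3): ranking walks positions 3-2-1-4-5, expanding outward from the peak — single-peaked.
Cluster 4 (peak Theta at position 3): ranking walks positions 3-4-2-5-1, expanding outward from the peak — single-peaked.
Every ranking is single-peaked on this axis.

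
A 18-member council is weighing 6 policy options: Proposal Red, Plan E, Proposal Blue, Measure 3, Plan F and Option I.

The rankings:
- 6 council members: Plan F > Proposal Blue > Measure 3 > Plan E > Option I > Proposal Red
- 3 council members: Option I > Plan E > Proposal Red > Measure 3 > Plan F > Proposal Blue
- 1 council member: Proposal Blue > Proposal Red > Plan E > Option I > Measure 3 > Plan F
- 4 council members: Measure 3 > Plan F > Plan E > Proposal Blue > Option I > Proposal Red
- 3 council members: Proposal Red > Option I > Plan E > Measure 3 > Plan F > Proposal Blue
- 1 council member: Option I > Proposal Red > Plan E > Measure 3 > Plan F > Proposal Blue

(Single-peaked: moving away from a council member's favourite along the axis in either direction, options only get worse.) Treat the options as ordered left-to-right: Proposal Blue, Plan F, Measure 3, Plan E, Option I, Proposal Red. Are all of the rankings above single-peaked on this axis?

no

Axis positions: Proposal Blue=1, Plan F=2, Measure 3=3, Plan E=4, Option I=5, Proposal Red=6.
Faction 1 (peak Plan F at position 2): ranking walks positions 2-1-3-4-5-6, expanding outward from the peak — single-peaked.
Faction 2 (peak Option I at position 5): ranking walks positions 5-4-6-3-2-1, expanding outward from the peak — single-peaked.
Faction 3: ranking walks positions 1-6-4-5-3-2; Proposal Red is ranked above Plan F even though Plan F lies between Proposal Red and the peak Proposal Blue on the axis — preferences dip and rise again. Not single-peaked.
Faction 4 (peak Measure 3 at position 3): ranking walks positions 3-2-4-1-5-6, expanding outward from the peak — single-peaked.
Faction 5 (peak Proposal Red at position 6): ranking walks positions 6-5-4-3-2-1, expanding outward from the peak — single-peaked.
Faction 6 (peak Option I at position 5): ranking walks positions 5-6-4-3-2-1, expanding outward from the peak — single-peaked.
Faction 3 violates single-peakedness, so the profile is not single-peaked on this axis.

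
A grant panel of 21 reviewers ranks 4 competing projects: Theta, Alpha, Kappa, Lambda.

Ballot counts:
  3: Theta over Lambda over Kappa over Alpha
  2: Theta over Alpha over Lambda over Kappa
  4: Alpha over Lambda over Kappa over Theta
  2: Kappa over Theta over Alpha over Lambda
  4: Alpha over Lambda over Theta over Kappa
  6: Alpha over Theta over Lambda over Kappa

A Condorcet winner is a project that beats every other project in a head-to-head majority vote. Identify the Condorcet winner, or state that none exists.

Alpha

Pairwise majorities:
Theta–Alpha: Alpha 14–7.
Theta–Kappa: Theta 15–6.
Theta–Lambda: Theta 13–8.
Alpha vs Kappa: Alpha, 16–5.
Alpha vs Lambda: Alpha wins 18–3.
Kappa vs Lambda: Lambda, 19–2.
Alpha wins every pairwise contest, so Alpha is the Condorcet winner.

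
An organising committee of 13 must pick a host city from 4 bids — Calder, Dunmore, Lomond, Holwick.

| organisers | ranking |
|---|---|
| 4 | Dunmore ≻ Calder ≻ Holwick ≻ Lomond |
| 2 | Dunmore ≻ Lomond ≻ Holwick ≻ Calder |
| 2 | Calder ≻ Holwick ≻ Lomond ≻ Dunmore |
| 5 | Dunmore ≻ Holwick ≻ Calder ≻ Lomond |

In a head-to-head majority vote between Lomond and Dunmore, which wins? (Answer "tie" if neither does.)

Dunmore

Ballots ranking Lomond above Dunmore: 2.
Ballots ranking Dunmore above Lomond: 13 − 2 = 11.
Dunmore wins the head-to-head 11–2.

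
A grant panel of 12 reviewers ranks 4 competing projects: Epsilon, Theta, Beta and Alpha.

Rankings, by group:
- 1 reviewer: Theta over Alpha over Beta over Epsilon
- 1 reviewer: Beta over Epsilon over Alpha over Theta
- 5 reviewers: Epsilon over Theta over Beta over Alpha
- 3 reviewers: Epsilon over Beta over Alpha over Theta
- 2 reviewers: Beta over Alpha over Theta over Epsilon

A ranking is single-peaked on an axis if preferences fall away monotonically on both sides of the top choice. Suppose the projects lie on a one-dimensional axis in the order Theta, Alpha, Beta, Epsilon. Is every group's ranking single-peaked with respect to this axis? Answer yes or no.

Axis positions: Theta=1, Alpha=2, Beta=3, Epsilon=4.
Group 1 (peak Theta at position 1): ranking walks positions 1-2-3-4, expanding outward from the peak — single-peaked.
Group 2 (peak Beta at position 3): ranking walks positions 3-4-2-1, expanding outward from the peak — single-peaked.
Group 3: ranking walks positions 4-1-3-2; Theta is ranked above Beta even though Beta lies between Theta and the peak Epsilon on the axis — preferences dip and rise again. Not single-peaked.
Group 4 (peak Epsilon at position 4): ranking walks positions 4-3-2-1, expanding outward from the peak — single-peaked.
Group 5 (peak Beta at position 3): ranking walks positions 3-2-1-4, expanding outward from the peak — single-peaked.
Group 3 violates single-peakedness, so the profile is not single-peaked on this axis.

no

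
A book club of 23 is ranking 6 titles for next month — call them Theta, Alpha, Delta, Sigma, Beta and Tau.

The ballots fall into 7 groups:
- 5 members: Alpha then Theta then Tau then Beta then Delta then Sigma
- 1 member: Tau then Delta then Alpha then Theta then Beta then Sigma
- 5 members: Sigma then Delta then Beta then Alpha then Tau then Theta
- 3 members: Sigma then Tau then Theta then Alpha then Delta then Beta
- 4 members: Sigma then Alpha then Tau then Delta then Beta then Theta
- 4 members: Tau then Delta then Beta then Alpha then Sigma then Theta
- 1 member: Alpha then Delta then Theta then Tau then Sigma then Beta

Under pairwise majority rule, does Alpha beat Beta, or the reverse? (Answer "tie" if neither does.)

Ballots ranking Alpha above Beta: 5 + 1 + 3 + 4 + 1 = 14.
Ballots ranking Beta above Alpha: 23 − 14 = 9.
Alpha wins the head-to-head 14–9.

Alpha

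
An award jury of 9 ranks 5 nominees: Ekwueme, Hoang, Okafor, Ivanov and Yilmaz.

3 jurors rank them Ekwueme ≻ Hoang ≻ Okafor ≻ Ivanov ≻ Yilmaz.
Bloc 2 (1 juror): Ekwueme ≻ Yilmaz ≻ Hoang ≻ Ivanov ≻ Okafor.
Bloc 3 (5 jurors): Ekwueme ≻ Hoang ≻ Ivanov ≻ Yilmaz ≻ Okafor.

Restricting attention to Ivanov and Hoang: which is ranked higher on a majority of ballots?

No ballot ranks Ivanov above Hoang: 0.
Ballots ranking Hoang above Ivanov: 9 − 0 = 9.
Hoang wins the head-to-head 9–0.

Hoang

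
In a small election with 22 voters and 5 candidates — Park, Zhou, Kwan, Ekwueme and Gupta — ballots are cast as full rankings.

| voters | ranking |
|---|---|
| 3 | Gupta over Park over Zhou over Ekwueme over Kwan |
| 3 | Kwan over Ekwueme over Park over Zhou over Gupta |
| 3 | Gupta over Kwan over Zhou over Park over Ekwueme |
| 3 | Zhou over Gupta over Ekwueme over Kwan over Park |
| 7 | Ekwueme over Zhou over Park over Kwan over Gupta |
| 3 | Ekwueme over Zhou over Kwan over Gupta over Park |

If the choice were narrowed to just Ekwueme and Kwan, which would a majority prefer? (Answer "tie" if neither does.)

Ballots ranking Ekwueme above Kwan: 3 + 3 + 7 + 3 = 16.
Ballots ranking Kwan above Ekwueme: 22 − 16 = 6.
Ekwueme wins the head-to-head 16–6.

Ekwueme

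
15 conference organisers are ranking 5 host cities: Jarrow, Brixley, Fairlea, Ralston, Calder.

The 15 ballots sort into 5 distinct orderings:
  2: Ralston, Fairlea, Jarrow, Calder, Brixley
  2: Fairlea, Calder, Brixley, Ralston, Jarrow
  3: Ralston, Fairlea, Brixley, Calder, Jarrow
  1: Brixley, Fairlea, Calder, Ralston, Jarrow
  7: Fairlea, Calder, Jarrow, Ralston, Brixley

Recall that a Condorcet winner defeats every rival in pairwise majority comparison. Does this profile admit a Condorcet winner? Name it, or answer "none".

Fairlea

Check each pair by majority over 15 ballots:
Jarrow vs Brixley: 2+7 = 9 for Jarrow, 6 for Brixley — Jarrow by 9–6.
Jarrow vs Fairlea: 0 to 15, Fairlea.
Jarrow vs Ralston: 7 to 8, Ralston.
Jarrow vs Calder: Jarrow preferred on 2 ballots; Calder wins 13–2.
Brixley vs Fairlea: 1 to 14, Fairlea.
Brixley vs Ralston: 3 to 12, Ralston.
Brixley vs Calder: 4 to 11, Calder.
Fairlea vs Ralston: Fairlea preferred on 2+1+7 = 10 ballots; Fairlea wins 10–5.
Fairlea vs Calder: 15 to 0, Fairlea.
Ralston vs Calder: 2+3 = 5 for Ralston, 10 for Calder — Calder by 10–5.
Only Fairlea has no losses; Fairlea is the Condorcet winner.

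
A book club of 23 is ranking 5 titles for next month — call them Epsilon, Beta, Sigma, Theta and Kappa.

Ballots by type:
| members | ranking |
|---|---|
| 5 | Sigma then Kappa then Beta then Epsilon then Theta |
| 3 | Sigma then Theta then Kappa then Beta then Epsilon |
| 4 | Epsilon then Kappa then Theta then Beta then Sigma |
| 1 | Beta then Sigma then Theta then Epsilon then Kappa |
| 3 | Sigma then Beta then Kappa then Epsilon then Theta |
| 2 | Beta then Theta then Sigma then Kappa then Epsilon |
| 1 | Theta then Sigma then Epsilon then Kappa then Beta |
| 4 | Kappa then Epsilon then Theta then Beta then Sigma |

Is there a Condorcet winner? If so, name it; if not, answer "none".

Check each pair by majority over 23 ballots:
Epsilon vs Beta: 4+1+4 = 9 for Epsilon, 14 for Beta — Beta by 14–9.
Epsilon vs Sigma: 4+4 = 8 for Epsilon, 15 for Sigma — Sigma by 15–8.
Epsilon vs Theta: 5+4+3+4 = 16 for Epsilon, 7 for Theta — Epsilon by 16–7.
Epsilon vs Kappa: 4+1+1 = 6 for Epsilon, 17 for Kappa — Kappa by 17–6.
Beta vs Sigma: Beta is ranked higher on 4+1+2+4 = 11 ballots, Sigma on 12. Sigma wins 12–11.
Beta vs Theta: Beta preferred on 5+1+3+2 = 11 ballots; Theta wins 12–11.
Beta vs Kappa: Beta preferred on 1+3+2 = 6 ballots; Kappa wins 17–6.
Sigma vs Theta: Sigma preferred on 5+3+1+3 = 12 ballots; Sigma wins 12–11.
Sigma vs Kappa: Sigma is ranked higher on 5+3+1+3+2+1 = 15 ballots, Kappa on 8. Sigma wins 15–8.
Theta vs Kappa: 3+1+2+1 = 7 for Theta, 16 for Kappa — Kappa by 16–7.
Sigma wins every pairwise contest, so Sigma is the Condorcet winner.

Sigma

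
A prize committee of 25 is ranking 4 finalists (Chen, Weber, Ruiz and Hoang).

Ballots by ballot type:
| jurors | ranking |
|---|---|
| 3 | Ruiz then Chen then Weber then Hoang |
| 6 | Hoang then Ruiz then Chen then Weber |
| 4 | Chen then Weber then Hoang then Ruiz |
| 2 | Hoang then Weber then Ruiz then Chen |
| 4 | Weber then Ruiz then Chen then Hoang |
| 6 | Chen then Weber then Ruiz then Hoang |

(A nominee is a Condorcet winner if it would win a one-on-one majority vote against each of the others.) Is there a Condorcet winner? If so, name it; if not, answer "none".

Pairwise majorities:
Chen vs Weber: 3+6+4+6 = 19 for Chen, 6 for Weber — Chen by 19–6.
Chen vs Ruiz: Chen is ranked higher on 4+6 = 10 ballots, Ruiz on 15. Ruiz wins 15–10.
Chen–Hoang: Chen 17–8.
Weber vs Ruiz: 4+2+4+6 = 16 for Weber, 9 for Ruiz — Weber by 16–9.
Weber vs Hoang: Weber preferred on 3+4+4+6 = 17 ballots; Weber wins 17–8.
Ruiz vs Hoang: Ruiz is ranked higher on 3+4+6 = 13 ballots, Hoang on 12. Ruiz wins 13–12.
No nominee is unbeaten: Chen loses to Ruiz; Weber loses to Chen; Ruiz loses to Weber; Hoang loses to Chen. In particular Chen → Weber → Ruiz → Chen is a majority cycle — no Condorcet winner exists.

none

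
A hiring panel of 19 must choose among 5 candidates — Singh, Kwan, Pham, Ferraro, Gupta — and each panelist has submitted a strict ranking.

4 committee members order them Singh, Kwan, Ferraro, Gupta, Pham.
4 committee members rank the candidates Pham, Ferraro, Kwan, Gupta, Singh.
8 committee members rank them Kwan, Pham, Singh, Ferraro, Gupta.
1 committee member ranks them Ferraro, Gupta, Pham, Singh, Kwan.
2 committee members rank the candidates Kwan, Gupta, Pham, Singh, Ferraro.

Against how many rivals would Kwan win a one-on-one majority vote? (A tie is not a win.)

4

Kwan against each rival (19 committee members):
Kwan vs Singh: Kwan, 14–5.
Kwan vs Pham: Kwan wins 14–5.
Kwan vs Ferraro: 14 to 5, Kwan.
Kwan vs Gupta: Kwan wins 18–1.
Kwan beats Singh, Pham, Ferraro, Gupta — 4 pairwise wins.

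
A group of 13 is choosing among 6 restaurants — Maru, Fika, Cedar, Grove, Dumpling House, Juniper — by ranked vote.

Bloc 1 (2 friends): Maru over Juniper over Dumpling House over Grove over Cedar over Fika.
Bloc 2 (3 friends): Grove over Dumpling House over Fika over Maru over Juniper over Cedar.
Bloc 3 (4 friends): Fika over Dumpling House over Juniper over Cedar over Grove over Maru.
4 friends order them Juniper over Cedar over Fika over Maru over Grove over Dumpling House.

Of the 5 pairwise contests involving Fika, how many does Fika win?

Fika against each rival (13 friends):
Fika vs Maru: Fika is ranked higher on 3+4+4 = 11 ballots, Maru on 2. Fika wins 11–2.
Fika vs Cedar: 7 to 6, Fika.
Fika–Grove: Fika 8–5.
Fika–Dumpling House: Fika 8–5.
Fika–Juniper: Fika 7–6.
Fika beats Maru, Cedar, Grove, Dumpling House, Juniper — 5 pairwise wins.

5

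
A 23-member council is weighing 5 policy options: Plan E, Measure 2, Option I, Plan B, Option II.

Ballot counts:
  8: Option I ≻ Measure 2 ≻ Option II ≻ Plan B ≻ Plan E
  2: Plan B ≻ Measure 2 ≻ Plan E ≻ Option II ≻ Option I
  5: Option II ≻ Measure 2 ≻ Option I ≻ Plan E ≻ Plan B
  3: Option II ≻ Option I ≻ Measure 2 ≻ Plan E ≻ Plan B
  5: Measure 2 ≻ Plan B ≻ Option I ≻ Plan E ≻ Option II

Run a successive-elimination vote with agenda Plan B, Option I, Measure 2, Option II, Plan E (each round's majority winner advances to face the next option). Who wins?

Measure 2

Round 1: Plan B vs Option I — 7–16, Option I advances.
Round 2: Option I vs Measure 2 — 11–12, Measure 2 advances.
Round 3: Measure 2 vs Option II — 15–8, Measure 2 advances.
Round 4: Measure 2 vs Plan E — 23–0, Measure 2 advances.
The agenda winner is Measure 2.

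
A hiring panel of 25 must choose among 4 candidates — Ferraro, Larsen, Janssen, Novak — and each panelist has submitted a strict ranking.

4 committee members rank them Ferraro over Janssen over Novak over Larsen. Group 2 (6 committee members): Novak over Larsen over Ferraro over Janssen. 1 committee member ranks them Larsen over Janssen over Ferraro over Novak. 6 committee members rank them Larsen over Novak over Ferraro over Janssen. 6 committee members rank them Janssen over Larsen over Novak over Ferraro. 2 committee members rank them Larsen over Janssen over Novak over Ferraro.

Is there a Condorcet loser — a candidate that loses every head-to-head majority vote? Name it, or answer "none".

none

Pairwise majorities:
Ferraro vs Larsen: Larsen, 21–4.
Ferraro vs Janssen: 4+6+6 = 16 for Ferraro, 9 for Janssen — Ferraro by 16–9.
Ferraro–Novak: Novak 20–5.
Larsen vs Janssen: 15 to 10, Larsen.
Larsen vs Novak: 15 to 10, Larsen.
Janssen vs Novak: Janssen, 13–12.
Every candidate wins at least one matchup (Ferraro beats Janssen; Larsen beats Ferraro; Janssen beats Novak; Novak beats Ferraro), so there is no Condorcet loser.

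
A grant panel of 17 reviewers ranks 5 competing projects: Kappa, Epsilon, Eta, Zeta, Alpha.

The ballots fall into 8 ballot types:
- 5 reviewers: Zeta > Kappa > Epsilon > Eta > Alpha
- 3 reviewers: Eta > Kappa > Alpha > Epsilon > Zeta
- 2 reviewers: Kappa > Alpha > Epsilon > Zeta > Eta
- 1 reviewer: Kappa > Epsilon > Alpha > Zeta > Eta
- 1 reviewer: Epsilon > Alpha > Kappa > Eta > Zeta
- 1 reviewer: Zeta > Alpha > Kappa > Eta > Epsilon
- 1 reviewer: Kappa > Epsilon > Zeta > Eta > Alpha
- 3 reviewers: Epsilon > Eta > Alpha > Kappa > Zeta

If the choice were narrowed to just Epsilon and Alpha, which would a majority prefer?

Epsilon

Ballots ranking Epsilon above Alpha: 5 + 1 + 1 + 1 + 3 = 11.
Ballots ranking Alpha above Epsilon: 17 − 11 = 6.
Epsilon wins the head-to-head 11–6.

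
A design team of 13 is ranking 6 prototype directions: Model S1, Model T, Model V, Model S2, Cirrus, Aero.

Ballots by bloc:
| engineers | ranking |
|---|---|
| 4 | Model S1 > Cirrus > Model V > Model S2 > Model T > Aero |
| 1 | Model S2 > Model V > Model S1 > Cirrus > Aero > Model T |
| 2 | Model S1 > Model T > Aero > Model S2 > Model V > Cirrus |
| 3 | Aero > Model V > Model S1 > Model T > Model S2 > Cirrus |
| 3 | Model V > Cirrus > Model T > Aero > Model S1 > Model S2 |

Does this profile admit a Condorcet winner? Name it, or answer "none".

Head-to-head results (13 engineers):
Model S1–Model T: Model S1 10–3.
Model S1 vs Model V: Model S1 is ranked higher on 4+2 = 6 ballots, Model V on 7. Model V wins 7–6.
Model S1 vs Model S2: 4+2+3+3 = 12 for Model S1, 1 for Model S2 — Model S1 by 12–1.
Model S1 vs Cirrus: 10 to 3, Model S1.
Model S1 vs Aero: 4+1+2 = 7 for Model S1, 6 for Aero — Model S1 by 7–6.
Model T vs Model V: Model T preferred on 2 ballots; Model V wins 11–2.
Model T vs Model S2: 2+3+3 = 8 for Model T, 5 for Model S2 — Model T by 8–5.
Model T vs Cirrus: 5 to 8, Cirrus.
Model T vs Aero: Model T is ranked higher on 4+2+3 = 9 ballots, Aero on 4. Model T wins 9–4.
Model V vs Model S2: 10 to 3, Model V.
Model V–Cirrus: Model V 9–4.
Model V vs Aero: 4+1+3 = 8 for Model V, 5 for Aero — Model V by 8–5.
Model S2–Cirrus: Cirrus 7–6.
Model S2 vs Aero: Aero wins 8–5.
Cirrus vs Aero: Cirrus, 8–5.
Model V beats each of Model S1, Model T, Model S2, Cirrus, Aero — Model V is the Condorcet winner.

Model V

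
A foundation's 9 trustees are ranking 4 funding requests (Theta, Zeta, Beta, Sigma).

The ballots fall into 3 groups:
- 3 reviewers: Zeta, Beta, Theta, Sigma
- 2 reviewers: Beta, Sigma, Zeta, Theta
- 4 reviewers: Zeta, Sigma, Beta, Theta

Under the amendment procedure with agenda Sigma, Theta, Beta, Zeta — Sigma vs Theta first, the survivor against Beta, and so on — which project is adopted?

Round 1: Sigma vs Theta — 6–3, Sigma advances.
Round 2: Sigma vs Beta — 4–5, Beta advances.
Round 3: Beta vs Zeta — 2–7, Zeta advances.
The agenda winner is Zeta.

Zeta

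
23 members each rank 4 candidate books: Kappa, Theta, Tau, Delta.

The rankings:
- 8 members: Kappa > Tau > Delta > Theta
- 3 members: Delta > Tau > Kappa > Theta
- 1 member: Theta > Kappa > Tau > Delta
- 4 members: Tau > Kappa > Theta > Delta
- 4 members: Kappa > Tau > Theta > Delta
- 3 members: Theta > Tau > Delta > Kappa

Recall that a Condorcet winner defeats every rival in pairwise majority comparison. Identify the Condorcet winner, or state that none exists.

Pairwise majorities:
Kappa vs Theta: Kappa wins 19–4.
Kappa vs Tau: Kappa wins 13–10.
Kappa vs Delta: Kappa wins 17–6.
Theta vs Tau: Tau, 19–4.
Theta vs Delta: Theta, 12–11.
Tau vs Delta: Tau, 20–3.
Kappa wins every pairwise contest, so Kappa is the Condorcet winner.

Kappa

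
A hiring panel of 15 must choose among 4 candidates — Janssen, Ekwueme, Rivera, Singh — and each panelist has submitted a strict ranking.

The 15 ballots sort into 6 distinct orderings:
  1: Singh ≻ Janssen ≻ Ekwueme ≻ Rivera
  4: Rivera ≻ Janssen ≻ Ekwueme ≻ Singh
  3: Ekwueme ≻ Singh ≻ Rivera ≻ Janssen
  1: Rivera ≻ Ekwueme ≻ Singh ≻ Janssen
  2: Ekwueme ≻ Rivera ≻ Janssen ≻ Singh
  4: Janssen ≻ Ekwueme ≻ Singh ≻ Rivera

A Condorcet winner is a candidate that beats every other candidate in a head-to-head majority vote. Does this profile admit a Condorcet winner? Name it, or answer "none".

Head-to-head results (15 committee members):
Janssen vs Ekwueme: 9 to 6, Janssen.
Janssen vs Rivera: 1+4 = 5 for Janssen, 10 for Rivera — Rivera by 10–5.
Janssen vs Singh: Janssen is ranked higher on 4+2+4 = 10 ballots, Singh on 5. Janssen wins 10–5.
Ekwueme vs Rivera: 10 to 5, Ekwueme.
Ekwueme vs Singh: Ekwueme preferred on 4+3+1+2+4 = 14 ballots; Ekwueme wins 14–1.
Rivera vs Singh: 4+1+2 = 7 for Rivera, 8 for Singh — Singh by 8–7.
No candidate is unbeaten: Janssen loses to Rivera; Ekwueme loses to Janssen; Rivera loses to Ekwueme; Singh loses to Janssen. In particular Janssen → Ekwueme → Rivera → Janssen is a majority cycle — no Condorcet winner exists.

none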